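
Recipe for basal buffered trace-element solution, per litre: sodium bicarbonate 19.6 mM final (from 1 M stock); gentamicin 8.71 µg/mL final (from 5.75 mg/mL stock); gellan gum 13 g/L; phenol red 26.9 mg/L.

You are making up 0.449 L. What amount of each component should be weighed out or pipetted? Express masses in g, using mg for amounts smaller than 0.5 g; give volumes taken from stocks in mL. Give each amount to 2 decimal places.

Scale factor relative to 1 L: 0.449.
sodium bicarbonate: V = C2·V2/C1 = 19.6 mM × 449 mL ÷ 1000 mM = 8.80 mL
gentamicin: V = C2·V2/C1 = 8.71 µg/mL × 449 mL ÷ 5750 µg/mL = 0.68 mL
gellan gum: 13 g/L × 0.449 L = 5.84 g
phenol red: 26.9 mg/L × 0.449 L = 12.08 mg

sodium bicarbonate 8.80 mL; gentamicin 0.68 mL; gellan gum 5.84 g; phenol red 12.08 mg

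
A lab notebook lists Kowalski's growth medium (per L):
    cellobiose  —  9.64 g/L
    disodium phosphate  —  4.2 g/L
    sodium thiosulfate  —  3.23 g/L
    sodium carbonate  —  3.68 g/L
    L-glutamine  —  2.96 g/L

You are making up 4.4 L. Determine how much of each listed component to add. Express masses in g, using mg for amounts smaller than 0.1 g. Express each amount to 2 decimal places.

Scale factor relative to 1 L: 4.4.
cellobiose: 9.64 g/L × 4.4 L = 42.42 g
disodium phosphate: 4.2 g/L × 4.4 L = 18.48 g
sodium thiosulfate: 3.23 g/L × 4.4 L = 14.21 g
sodium carbonate: 3.68 g/L × 4.4 L = 16.19 g
L-glutamine: 2.96 g/L × 4.4 L = 13.02 g

cellobiose 42.42 g; disodium phosphate 18.48 g; sodium thiosulfate 14.21 g; sodium carbonate 16.19 g; L-glutamine 13.02 g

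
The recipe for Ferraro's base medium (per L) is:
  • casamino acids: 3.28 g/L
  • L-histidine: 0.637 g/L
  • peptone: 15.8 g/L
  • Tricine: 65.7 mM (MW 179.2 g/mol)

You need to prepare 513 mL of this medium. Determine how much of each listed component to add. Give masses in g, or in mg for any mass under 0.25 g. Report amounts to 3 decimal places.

casamino acids 1.683 g; L-histidine 0.327 g; peptone 8.105 g; Tricine 6.040 g

Scale factor relative to 1 L: 0.513.
casamino acids: 3.28 g/L × 0.513 L = 1.683 g
L-histidine: 0.637 g/L × 0.513 L = 0.327 g
peptone: 15.8 g/L × 0.513 L = 8.105 g
Tricine: 65.7 mmol/L × 179.2 g/mol × 0.513 L ÷ 1000 = 6.040 g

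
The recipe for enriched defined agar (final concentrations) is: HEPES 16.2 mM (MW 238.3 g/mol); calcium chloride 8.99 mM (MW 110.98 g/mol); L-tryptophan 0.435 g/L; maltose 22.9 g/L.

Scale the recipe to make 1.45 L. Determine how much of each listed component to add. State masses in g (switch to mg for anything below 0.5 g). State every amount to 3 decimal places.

Scale factor relative to 1 L: 1.45.
HEPES: 16.2 mmol/L × 238.3 g/mol × 1.45 L ÷ 1000 = 5.598 g
calcium chloride: 8.99 mmol/L × 110.98 g/mol × 1.45 L ÷ 1000 = 1.447 g
L-tryptophan: 0.435 g/L × 1.45 L = 0.631 g
maltose: 22.9 g/L × 1.45 L = 33.205 g

HEPES 5.598 g; calcium chloride 1.447 g; L-tryptophan 0.631 g; maltose 33.205 g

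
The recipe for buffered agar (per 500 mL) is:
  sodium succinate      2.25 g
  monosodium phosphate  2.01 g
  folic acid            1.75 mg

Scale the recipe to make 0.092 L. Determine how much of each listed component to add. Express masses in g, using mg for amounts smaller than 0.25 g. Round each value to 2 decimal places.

Scale factor = 92 mL / 500 mL = 0.184.
sodium succinate: 2.25 g × (92 mL / 500 mL) = 0.41 g
monosodium phosphate: 2.01 g × (92 mL / 500 mL) = 0.37 g
folic acid: 1.75 mg × (92 mL / 500 mL) = 0.32 mg

sodium succinate 0.41 g; monosodium phosphate 0.37 g; folic acid 0.32 mg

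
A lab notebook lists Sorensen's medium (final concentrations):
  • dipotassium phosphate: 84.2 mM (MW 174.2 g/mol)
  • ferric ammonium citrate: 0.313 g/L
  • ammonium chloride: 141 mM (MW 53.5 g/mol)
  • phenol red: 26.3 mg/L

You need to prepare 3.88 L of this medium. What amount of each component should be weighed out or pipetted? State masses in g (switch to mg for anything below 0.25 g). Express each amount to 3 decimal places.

Working volume: 3.88 L.
dipotassium phosphate: 84.2 mmol/L × 174.2 g/mol × 3.88 L ÷ 1000 = 56.910 g
ferric ammonium citrate: 0.313 g/L × 3.88 L = 1.214 g
ammonium chloride: 141 mmol/L × 53.5 g/mol × 3.88 L ÷ 1000 = 29.269 g
phenol red: 26.3 mg/L × 3.88 L = 102.044 mg

dipotassium phosphate 56.910 g; ferric ammonium citrate 1.214 g; ammonium chloride 29.269 g; phenol red 102.044 mg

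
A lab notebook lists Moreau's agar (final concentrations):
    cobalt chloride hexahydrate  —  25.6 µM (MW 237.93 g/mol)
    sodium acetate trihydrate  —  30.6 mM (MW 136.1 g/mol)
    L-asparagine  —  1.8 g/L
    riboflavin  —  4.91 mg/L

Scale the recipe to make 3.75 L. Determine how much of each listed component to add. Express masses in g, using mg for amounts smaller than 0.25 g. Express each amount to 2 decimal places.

cobalt chloride hexahydrate 22.84 mg; sodium acetate trihydrate 15.62 g; L-asparagine 6.75 g; riboflavin 18.41 mg

Working volume: 3.75 L.
cobalt chloride hexahydrate: 25.6 µmol/L × 237.93 g/mol × 3.75 L ÷ 1000 = 22.84 mg
sodium acetate trihydrate: 30.6 mmol/L × 136.1 g/mol × 3.75 L ÷ 1000 = 15.62 g
L-asparagine: 1.8 g/L × 3.75 L = 6.75 g
riboflavin: 4.91 mg/L × 3.75 L = 18.41 mg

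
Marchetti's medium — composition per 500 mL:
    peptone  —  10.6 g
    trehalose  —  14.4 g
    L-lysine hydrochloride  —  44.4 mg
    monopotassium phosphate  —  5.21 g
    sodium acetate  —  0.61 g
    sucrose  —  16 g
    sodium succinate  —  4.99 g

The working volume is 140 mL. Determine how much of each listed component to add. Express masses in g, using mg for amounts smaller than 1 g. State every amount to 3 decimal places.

Ratio of target to recipe volume: 140 / 500 = 0.28.
peptone: 10.6 g × (140 mL / 500 mL) = 2.968 g
trehalose: 14.4 g × (140 mL / 500 mL) = 4.032 g
L-lysine hydrochloride: 44.4 mg × (140 mL / 500 mL) = 12.432 mg
monopotassium phosphate: 5.21 g × (140 mL / 500 mL) = 1.459 g
sodium acetate: 0.61 g × (140 mL / 500 mL) = 0.1708 g = 170.800 mg
sucrose: 16 g × (140 mL / 500 mL) = 4.480 g
sodium succinate: 4.99 g × (140 mL / 500 mL) = 1.397 g

peptone 2.968 g; trehalose 4.032 g; L-lysine hydrochloride 12.432 mg; monopotassium phosphate 1.459 g; sodium acetate 170.800 mg; sucrose 4.480 g; sodium succinate 1.397 g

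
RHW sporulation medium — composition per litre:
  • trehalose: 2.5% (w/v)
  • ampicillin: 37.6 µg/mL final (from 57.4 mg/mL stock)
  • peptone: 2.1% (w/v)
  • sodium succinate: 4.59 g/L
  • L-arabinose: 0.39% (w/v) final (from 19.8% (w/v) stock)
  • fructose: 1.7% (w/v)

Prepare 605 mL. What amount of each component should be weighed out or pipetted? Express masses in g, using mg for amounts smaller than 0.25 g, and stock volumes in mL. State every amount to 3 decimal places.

trehalose 15.125 g; ampicillin 0.396 mL; peptone 12.705 g; sodium succinate 2.777 g; L-arabinose 11.917 mL; fructose 10.285 g

Target volume = 605 mL = 0.605 L.
trehalose: 2.5% w/v = 25 g/L → 25 × 0.605 L = 15.125 g
ampicillin: dilute stock: 37.6 µg/mL × 605 mL ÷ 57400 µg/mL = 0.396 mL
peptone: 2.1 g per 100 mL × 605 mL ÷ 100 = 12.705 g
sodium succinate: 4.59 g/L × 0.605 L = 2.777 g
L-arabinose: V = C2·V2/C1 = 0.39% ÷ 19.8% × 605 mL = 11.917 mL
fructose: 1.7 g per 100 mL × 605 mL ÷ 100 = 10.285 g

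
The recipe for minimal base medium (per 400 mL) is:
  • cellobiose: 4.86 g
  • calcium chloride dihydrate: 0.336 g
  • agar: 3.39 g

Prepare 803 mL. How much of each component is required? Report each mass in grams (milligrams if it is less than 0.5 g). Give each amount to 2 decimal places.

Scale factor = 803 mL / 400 mL = 2.0075.
cellobiose: 4.86 g × (803 mL / 400 mL) = 9.76 g
calcium chloride dihydrate: 0.336 g × (803 mL / 400 mL) = 0.67 g
agar: 3.39 g × (803 mL / 400 mL) = 6.81 g

cellobiose 9.76 g; calcium chloride dihydrate 0.67 g; agar 6.81 g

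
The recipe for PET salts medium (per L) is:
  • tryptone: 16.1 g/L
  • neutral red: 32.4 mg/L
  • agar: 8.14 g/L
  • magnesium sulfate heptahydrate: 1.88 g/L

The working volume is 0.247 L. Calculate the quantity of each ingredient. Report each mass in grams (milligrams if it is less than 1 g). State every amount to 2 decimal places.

tryptone 3.98 g; neutral red 8.00 mg; agar 2.01 g; magnesium sulfate heptahydrate 464.36 mg

Working volume: 0.247 L.
tryptone: 16.1 g/L × 0.247 L = 3.98 g
neutral red: 32.4 mg/L × 0.247 L = 8.00 mg
agar: 8.14 g/L × 0.247 L = 2.01 g
magnesium sulfate heptahydrate: 1.88 g/L × 0.247 L = 0.46436 g = 464.36 mg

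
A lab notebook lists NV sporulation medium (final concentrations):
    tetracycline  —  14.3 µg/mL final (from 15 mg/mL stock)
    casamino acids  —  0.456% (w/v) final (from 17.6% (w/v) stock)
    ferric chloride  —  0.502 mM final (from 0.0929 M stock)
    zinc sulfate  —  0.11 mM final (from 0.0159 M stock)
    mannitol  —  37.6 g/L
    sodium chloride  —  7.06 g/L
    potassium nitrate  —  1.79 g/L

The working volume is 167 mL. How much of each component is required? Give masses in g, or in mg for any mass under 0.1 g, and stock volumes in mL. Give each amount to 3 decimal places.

tetracycline 0.159 mL; casamino acids 4.327 mL; ferric chloride 0.902 mL; zinc sulfate 1.155 mL; mannitol 6.279 g; sodium chloride 1.179 g; potassium nitrate 0.299 g

Scale factor relative to 1 L: 0.167.
tetracycline: C1V1 = C2V2 → 14.3 µg/mL × 167 mL ÷ 15000 µg/mL = 0.159 mL
casamino acids: V = C2·V2/C1 = 0.456% ÷ 17.6% × 167 mL = 4.327 mL
ferric chloride: C1V1 = C2V2 → 0.502 mM × 167 mL ÷ 92.9 mM = 0.902 mL
zinc sulfate: C1V1 = C2V2 → 0.11 mM × 167 mL ÷ 15.9 mM = 1.155 mL
mannitol: 37.6 g/L × 0.167 L = 6.279 g
sodium chloride: 7.06 g/L × 0.167 L = 1.179 g
potassium nitrate: 1.79 g/L × 0.167 L = 0.299 g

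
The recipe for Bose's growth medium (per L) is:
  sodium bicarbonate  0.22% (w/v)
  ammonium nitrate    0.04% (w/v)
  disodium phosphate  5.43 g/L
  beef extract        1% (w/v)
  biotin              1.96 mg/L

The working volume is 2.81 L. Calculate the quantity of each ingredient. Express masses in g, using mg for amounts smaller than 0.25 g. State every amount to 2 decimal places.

Scale factor relative to 1 L: 2.81.
sodium bicarbonate: 0.22% w/v = 2.2 g/L → 2.2 × 2.81 L = 6.18 g
ammonium nitrate: 0.04 g per 100 mL × 2810 mL ÷ 100 = 1.12 g
disodium phosphate: 5.43 g/L × 2.81 L = 15.26 g
beef extract: 1 g per 100 mL × 2810 mL ÷ 100 = 28.10 g
biotin: 1.96 mg/L × 2.81 L = 5.51 mg

sodium bicarbonate 6.18 g; ammonium nitrate 1.12 g; disodium phosphate 15.26 g; beef extract 28.10 g; biotin 5.51 mg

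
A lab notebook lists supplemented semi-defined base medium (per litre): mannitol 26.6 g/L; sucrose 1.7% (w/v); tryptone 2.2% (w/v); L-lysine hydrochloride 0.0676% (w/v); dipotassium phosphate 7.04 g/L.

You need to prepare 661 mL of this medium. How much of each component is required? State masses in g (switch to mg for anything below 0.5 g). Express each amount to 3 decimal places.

Target volume = 661 mL = 0.661 L.
mannitol: 26.6 g/L × 0.661 L = 17.583 g
sucrose: 1.7% w/v = 17 g/L → 17 × 0.661 L = 11.237 g
tryptone: 2.2% w/v = 22 g/L → 22 × 0.661 L = 14.542 g
L-lysine hydrochloride: 0.0676 g per 100 mL × 661 mL ÷ 100 = 0.446836 g = 446.836 mg
dipotassium phosphate: 7.04 g/L × 0.661 L = 4.653 g

mannitol 17.583 g; sucrose 11.237 g; tryptone 14.542 g; L-lysine hydrochloride 446.836 mg; dipotassium phosphate 4.653 g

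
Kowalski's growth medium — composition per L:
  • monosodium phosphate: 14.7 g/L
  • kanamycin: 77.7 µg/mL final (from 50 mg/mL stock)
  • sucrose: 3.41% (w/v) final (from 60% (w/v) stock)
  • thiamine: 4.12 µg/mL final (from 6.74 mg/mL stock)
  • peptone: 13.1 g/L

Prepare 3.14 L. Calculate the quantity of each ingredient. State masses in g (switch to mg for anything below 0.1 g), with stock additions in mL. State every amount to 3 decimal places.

monosodium phosphate 46.158 g; kanamycin 4.880 mL; sucrose 178.457 mL; thiamine 1.919 mL; peptone 41.134 g

Working volume: 3.14 L.
monosodium phosphate: 14.7 g/L × 3.14 L = 46.158 g
kanamycin: V = C2·V2/C1 = 77.7 µg/mL × 3140 mL ÷ 50000 µg/mL = 4.880 mL
sucrose: dilute stock: 3.41% ÷ 60% × 3140 mL = 178.457 mL
thiamine: dilute stock: 4.12 µg/mL × 3140 mL ÷ 6740 µg/mL = 1.919 mL
peptone: 13.1 g/L × 3.14 L = 41.134 g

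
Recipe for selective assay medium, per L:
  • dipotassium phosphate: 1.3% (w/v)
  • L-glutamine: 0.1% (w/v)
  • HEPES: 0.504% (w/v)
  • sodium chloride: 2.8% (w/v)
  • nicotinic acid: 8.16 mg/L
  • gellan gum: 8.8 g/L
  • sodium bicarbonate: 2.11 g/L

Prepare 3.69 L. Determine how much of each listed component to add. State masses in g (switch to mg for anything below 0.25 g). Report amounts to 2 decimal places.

dipotassium phosphate 47.97 g; L-glutamine 3.69 g; HEPES 18.60 g; sodium chloride 103.32 g; nicotinic acid 30.11 mg; gellan gum 32.47 g; sodium bicarbonate 7.79 g

Scale factor relative to 1 L: 3.69.
dipotassium phosphate: 1.3% w/v = 13 g/L → 13 × 3.69 L = 47.97 g
L-glutamine: 0.1% w/v = 1 g/L → 1 × 3.69 L = 3.69 g
HEPES: 0.504% w/v = 5.04 g/L → 5.04 × 3.69 L = 18.60 g
sodium chloride: 2.8% w/v = 28 g/L → 28 × 3.69 L = 103.32 g
nicotinic acid: 8.16 mg/L × 3.69 L = 30.11 mg
gellan gum: 8.8 g/L × 3.69 L = 32.47 g
sodium bicarbonate: 2.11 g/L × 3.69 L = 7.79 g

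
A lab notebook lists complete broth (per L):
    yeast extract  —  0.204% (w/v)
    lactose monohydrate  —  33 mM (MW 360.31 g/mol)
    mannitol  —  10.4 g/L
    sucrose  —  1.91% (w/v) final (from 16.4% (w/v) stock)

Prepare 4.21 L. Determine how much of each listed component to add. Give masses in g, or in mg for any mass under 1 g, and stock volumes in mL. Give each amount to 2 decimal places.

Working volume: 4.21 L.
yeast extract: 0.204 g per 100 mL × 4210 mL ÷ 100 = 8.59 g
lactose monohydrate: 33 mmol/L × 360.31 g/mol × 4.21 L ÷ 1000 = 50.06 g
mannitol: 10.4 g/L × 4.21 L = 43.78 g
sucrose: V = C2·V2/C1 = 1.91% ÷ 16.4% × 4210 mL = 490.31 mL

yeast extract 8.59 g; lactose monohydrate 50.06 g; mannitol 43.78 g; sucrose 490.31 mL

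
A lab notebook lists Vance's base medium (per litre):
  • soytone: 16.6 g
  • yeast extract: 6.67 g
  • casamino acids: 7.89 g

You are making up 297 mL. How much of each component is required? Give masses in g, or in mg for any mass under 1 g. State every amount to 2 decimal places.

Scale factor = 297 mL / 1000 mL = 0.297.
soytone: 16.6 g × (297 mL / 1000 mL) = 4.93 g
yeast extract: 6.67 g × (297 mL / 1000 mL) = 1.98 g
casamino acids: 7.89 g × (297 mL / 1000 mL) = 2.34 g

soytone 4.93 g; yeast extract 1.98 g; casamino acids 2.34 g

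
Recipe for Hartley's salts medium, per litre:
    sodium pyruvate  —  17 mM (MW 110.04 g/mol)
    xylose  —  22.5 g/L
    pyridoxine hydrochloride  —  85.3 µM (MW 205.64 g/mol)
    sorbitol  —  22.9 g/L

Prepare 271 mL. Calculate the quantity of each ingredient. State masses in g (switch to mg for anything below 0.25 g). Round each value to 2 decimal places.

Working volume: 271 mL = 0.271 L.
sodium pyruvate: 17 mmol/L × 110.04 g/mol × 0.271 L ÷ 1000 = 0.51 g
xylose: 22.5 g/L × 0.271 L = 6.10 g
pyridoxine hydrochloride: 85.3 µmol/L × 205.64 g/mol × 0.271 L ÷ 1000 = 4.75 mg
sorbitol: 22.9 g/L × 0.271 L = 6.21 g

sodium pyruvate 0.51 g; xylose 6.10 g; pyridoxine hydrochloride 4.75 mg; sorbitol 6.21 g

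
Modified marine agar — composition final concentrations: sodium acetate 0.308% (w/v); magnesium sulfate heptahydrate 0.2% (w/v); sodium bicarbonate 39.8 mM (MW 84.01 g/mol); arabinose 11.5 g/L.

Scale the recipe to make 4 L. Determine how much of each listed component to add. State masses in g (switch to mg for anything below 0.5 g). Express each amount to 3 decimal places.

Scale factor relative to 1 L: 4.
sodium acetate: 0.308% w/v = 3.08 g/L → 3.08 × 4 L = 12.320 g
magnesium sulfate heptahydrate: 0.2% w/v = 2 g/L → 2 × 4 L = 8.000 g
sodium bicarbonate: 39.8 mmol/L × 84.01 g/mol × 4 L ÷ 1000 = 13.374 g
arabinose: 11.5 g/L × 4 L = 46.000 g

sodium acetate 12.320 g; magnesium sulfate heptahydrate 8.000 g; sodium bicarbonate 13.374 g; arabinose 46.000 g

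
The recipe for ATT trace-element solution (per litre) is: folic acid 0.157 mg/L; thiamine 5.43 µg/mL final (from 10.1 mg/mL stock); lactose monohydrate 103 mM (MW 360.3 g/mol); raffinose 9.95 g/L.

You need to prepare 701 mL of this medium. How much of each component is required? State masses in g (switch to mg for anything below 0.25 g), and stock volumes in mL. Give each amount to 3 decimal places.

folic acid 0.110 mg; thiamine 0.377 mL; lactose monohydrate 26.015 g; raffinose 6.975 g

Working volume: 701 mL = 0.701 L.
folic acid: 0.157 mg/L × 0.701 L = 0.110 mg
thiamine: C1V1 = C2V2 → 5.43 µg/mL × 701 mL ÷ 10100 µg/mL = 0.377 mL
lactose monohydrate: 103 mmol/L × 360.3 g/mol × 0.701 L ÷ 1000 = 26.015 g
raffinose: 9.95 g/L × 0.701 L = 6.975 g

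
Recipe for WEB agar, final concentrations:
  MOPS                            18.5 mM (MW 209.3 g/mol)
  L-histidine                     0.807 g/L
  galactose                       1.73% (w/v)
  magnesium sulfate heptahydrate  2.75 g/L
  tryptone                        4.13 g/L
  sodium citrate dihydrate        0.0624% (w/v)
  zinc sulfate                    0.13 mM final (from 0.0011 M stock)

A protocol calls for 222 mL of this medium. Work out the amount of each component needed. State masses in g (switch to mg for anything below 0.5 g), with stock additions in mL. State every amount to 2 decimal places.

MOPS 0.86 g; L-histidine 179.15 mg; galactose 3.84 g; magnesium sulfate heptahydrate 0.61 g; tryptone 0.92 g; sodium citrate dihydrate 138.53 mg; zinc sulfate 26.24 mL

Target volume = 222 mL = 0.222 L.
MOPS: 18.5 mmol/L × 209.3 g/mol × 0.222 L ÷ 1000 = 0.86 g
L-histidine: 0.807 g/L × 0.222 L = 0.179154 g = 179.15 mg
galactose: 1.73% w/v = 17.3 g/L → 17.3 × 0.222 L = 3.84 g
magnesium sulfate heptahydrate: 2.75 g/L × 0.222 L = 0.61 g
tryptone: 4.13 g/L × 0.222 L = 0.92 g
sodium citrate dihydrate: 0.0624 g per 100 mL × 222 mL ÷ 100 = 0.138528 g = 138.53 mg
zinc sulfate: C1V1 = C2V2 → 0.13 mM × 222 mL ÷ 1.1 mM = 26.24 mL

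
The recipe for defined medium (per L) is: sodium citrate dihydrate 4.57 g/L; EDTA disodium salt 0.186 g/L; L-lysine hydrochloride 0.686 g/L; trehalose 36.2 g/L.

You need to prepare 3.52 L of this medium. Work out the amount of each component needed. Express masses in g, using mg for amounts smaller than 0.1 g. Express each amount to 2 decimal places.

Working volume: 3.52 L.
sodium citrate dihydrate: 4.57 g/L × 3.52 L = 16.09 g
EDTA disodium salt: 0.186 g/L × 3.52 L = 0.65 g
L-lysine hydrochloride: 0.686 g/L × 3.52 L = 2.41 g
trehalose: 36.2 g/L × 3.52 L = 127.42 g

sodium citrate dihydrate 16.09 g; EDTA disodium salt 0.65 g; L-lysine hydrochloride 2.41 g; trehalose 127.42 g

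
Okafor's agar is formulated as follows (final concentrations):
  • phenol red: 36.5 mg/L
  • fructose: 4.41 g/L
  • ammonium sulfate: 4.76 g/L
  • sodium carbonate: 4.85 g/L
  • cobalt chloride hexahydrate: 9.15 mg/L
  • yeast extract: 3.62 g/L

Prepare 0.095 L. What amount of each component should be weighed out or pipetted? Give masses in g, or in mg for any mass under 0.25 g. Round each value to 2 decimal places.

phenol red 3.47 mg; fructose 0.42 g; ammonium sulfate 0.45 g; sodium carbonate 0.46 g; cobalt chloride hexahydrate 0.87 mg; yeast extract 0.34 g

Working volume: 0.095 L.
phenol red: 36.5 mg/L × 0.095 L = 3.47 mg
fructose: 4.41 g/L × 0.095 L = 0.42 g
ammonium sulfate: 4.76 g/L × 0.095 L = 0.45 g
sodium carbonate: 4.85 g/L × 0.095 L = 0.46 g
cobalt chloride hexahydrate: 9.15 mg/L × 0.095 L = 0.87 mg
yeast extract: 3.62 g/L × 0.095 L = 0.34 g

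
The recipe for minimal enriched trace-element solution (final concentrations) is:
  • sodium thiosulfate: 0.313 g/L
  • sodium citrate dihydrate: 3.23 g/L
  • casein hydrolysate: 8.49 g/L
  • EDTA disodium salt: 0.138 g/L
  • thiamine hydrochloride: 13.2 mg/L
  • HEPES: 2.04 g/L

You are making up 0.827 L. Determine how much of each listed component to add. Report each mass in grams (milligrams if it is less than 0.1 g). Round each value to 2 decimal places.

sodium thiosulfate 0.26 g; sodium citrate dihydrate 2.67 g; casein hydrolysate 7.02 g; EDTA disodium salt 0.11 g; thiamine hydrochloride 10.92 mg; HEPES 1.69 g

Working volume: 0.827 L.
sodium thiosulfate: 0.313 g/L × 0.827 L = 0.26 g
sodium citrate dihydrate: 3.23 g/L × 0.827 L = 2.67 g
casein hydrolysate: 8.49 g/L × 0.827 L = 7.02 g
EDTA disodium salt: 0.138 g/L × 0.827 L = 0.11 g
thiamine hydrochloride: 13.2 mg/L × 0.827 L = 10.92 mg
HEPES: 2.04 g/L × 0.827 L = 1.69 g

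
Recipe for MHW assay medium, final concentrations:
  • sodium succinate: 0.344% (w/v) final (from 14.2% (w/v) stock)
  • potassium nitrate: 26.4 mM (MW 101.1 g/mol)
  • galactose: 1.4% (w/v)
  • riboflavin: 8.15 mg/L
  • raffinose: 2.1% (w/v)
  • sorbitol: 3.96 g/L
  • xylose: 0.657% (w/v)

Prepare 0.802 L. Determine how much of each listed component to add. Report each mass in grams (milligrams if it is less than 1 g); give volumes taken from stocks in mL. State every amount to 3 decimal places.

sodium succinate 19.429 mL; potassium nitrate 2.141 g; galactose 11.228 g; riboflavin 6.536 mg; raffinose 16.842 g; sorbitol 3.176 g; xylose 5.269 g

Scale factor relative to 1 L: 0.802.
sodium succinate: C1V1 = C2V2 → 0.344% ÷ 14.2% × 802 mL = 19.429 mL
potassium nitrate: 26.4 mmol/L × 101.1 g/mol × 0.802 L ÷ 1000 = 2.141 g
galactose: 1.4 g per 100 mL × 802 mL ÷ 100 = 11.228 g
riboflavin: 8.15 mg/L × 0.802 L = 6.536 mg
raffinose: 2.1% w/v = 21 g/L → 21 × 0.802 L = 16.842 g
sorbitol: 3.96 g/L × 0.802 L = 3.176 g
xylose: 0.657 g per 100 mL × 802 mL ÷ 100 = 5.269 g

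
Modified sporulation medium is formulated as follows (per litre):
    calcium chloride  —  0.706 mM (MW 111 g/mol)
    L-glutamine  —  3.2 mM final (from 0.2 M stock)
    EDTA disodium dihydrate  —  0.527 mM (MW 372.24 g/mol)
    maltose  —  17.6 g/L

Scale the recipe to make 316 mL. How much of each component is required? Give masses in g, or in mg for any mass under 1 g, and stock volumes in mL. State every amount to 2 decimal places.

Scale factor relative to 1 L: 0.316.
calcium chloride: 0.706 mmol/L × 111 mg/mmol × 0.316 L = 24.76 mg
L-glutamine: C1V1 = C2V2 → 3.2 mM × 316 mL ÷ 200 mM = 5.06 mL
EDTA disodium dihydrate: 0.527 mmol/L × 372.24 mg/mmol × 0.316 L = 61.99 mg
maltose: 17.6 g/L × 0.316 L = 5.56 g

calcium chloride 24.76 mg; L-glutamine 5.06 mL; EDTA disodium dihydrate 61.99 mg; maltose 5.56 g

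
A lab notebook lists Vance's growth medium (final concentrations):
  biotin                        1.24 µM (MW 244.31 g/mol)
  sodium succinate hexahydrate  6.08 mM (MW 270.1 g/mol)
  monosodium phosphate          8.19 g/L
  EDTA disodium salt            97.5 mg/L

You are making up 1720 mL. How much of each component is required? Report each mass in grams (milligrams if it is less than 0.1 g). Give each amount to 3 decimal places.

Target volume = 1720 mL = 1.72 L.
biotin: 1.24 µmol/L × 244.31 g/mol × 1.72 L ÷ 1000 = 0.521 mg
sodium succinate hexahydrate: 6.08 mmol/L × 270.1 g/mol × 1.72 L ÷ 1000 = 2.825 g
monosodium phosphate: 8.19 g/L × 1.72 L = 14.087 g
EDTA disodium salt: 97.5 mg/L × 1.72 L = 167.7 mg = 0.168 g

biotin 0.521 mg; sodium succinate hexahydrate 2.825 g; monosodium phosphate 14.087 g; EDTA disodium salt 0.168 g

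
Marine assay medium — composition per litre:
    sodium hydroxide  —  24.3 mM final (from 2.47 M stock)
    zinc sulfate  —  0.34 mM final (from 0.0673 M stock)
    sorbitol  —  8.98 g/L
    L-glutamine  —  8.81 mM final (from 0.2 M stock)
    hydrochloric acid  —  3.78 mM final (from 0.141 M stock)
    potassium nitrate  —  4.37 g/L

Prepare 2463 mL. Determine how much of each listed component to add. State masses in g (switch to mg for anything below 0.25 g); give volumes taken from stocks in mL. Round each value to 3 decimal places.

sodium hydroxide 24.231 mL; zinc sulfate 12.443 mL; sorbitol 22.118 g; L-glutamine 108.495 mL; hydrochloric acid 66.029 mL; potassium nitrate 10.763 g

Working volume: 2463 mL = 2.463 L.
sodium hydroxide: V = C2·V2/C1 = 24.3 mM × 2463 mL ÷ 2470 mM = 24.231 mL
zinc sulfate: C1V1 = C2V2 → 0.34 mM × 2463 mL ÷ 67.3 mM = 12.443 mL
sorbitol: 8.98 g/L × 2.463 L = 22.118 g
L-glutamine: dilute stock: 8.81 mM × 2463 mL ÷ 200 mM = 108.495 mL
hydrochloric acid: V = C2·V2/C1 = 3.78 mM × 2463 mL ÷ 141 mM = 66.029 mL
potassium nitrate: 4.37 g/L × 2.463 L = 10.763 g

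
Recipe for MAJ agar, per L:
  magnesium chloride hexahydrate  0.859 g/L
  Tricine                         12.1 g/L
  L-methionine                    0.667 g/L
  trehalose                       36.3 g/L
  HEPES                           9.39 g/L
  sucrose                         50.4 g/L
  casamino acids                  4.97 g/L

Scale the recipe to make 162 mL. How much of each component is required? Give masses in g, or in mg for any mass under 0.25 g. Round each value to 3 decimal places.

Working volume: 162 mL = 0.162 L.
magnesium chloride hexahydrate: 0.859 g/L × 0.162 L = 0.139158 g = 139.158 mg
Tricine: 12.1 g/L × 0.162 L = 1.960 g
L-methionine: 0.667 g/L × 0.162 L = 0.108054 g = 108.054 mg
trehalose: 36.3 g/L × 0.162 L = 5.881 g
HEPES: 9.39 g/L × 0.162 L = 1.521 g
sucrose: 50.4 g/L × 0.162 L = 8.165 g
casamino acids: 4.97 g/L × 0.162 L = 0.805 g

magnesium chloride hexahydrate 139.158 mg; Tricine 1.960 g; L-methionine 108.054 mg; trehalose 5.881 g; HEPES 1.521 g; sucrose 8.165 g; casamino acids 0.805 g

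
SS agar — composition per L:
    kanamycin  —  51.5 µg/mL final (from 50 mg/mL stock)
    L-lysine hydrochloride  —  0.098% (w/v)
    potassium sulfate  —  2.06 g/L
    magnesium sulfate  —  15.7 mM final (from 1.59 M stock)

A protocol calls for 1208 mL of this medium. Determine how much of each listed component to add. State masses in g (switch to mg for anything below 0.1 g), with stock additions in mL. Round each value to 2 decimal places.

Target volume = 1208 mL = 1.208 L.
kanamycin: dilute stock: 51.5 µg/mL × 1208 mL ÷ 50000 µg/mL = 1.24 mL
L-lysine hydrochloride: 0.098 g per 100 mL × 1208 mL ÷ 100 = 1.18 g
potassium sulfate: 2.06 g/L × 1.208 L = 2.49 g
magnesium sulfate: C1V1 = C2V2 → 15.7 mM × 1208 mL ÷ 1590 mM = 11.93 mL

kanamycin 1.24 mL; L-lysine hydrochloride 1.18 g; potassium sulfate 2.49 g; magnesium sulfate 11.93 mL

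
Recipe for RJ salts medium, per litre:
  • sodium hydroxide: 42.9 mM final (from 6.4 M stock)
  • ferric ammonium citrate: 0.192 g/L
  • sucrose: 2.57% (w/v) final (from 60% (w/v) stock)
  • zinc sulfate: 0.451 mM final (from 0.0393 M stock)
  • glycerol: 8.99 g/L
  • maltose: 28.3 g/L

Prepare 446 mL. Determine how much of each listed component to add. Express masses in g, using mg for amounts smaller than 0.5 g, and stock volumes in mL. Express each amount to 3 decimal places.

Scale factor relative to 1 L: 0.446.
sodium hydroxide: C1V1 = C2V2 → 42.9 mM × 446 mL ÷ 6400 mM = 2.990 mL
ferric ammonium citrate: 0.192 g/L × 0.446 L = 0.085632 g = 85.632 mg
sucrose: V = C2·V2/C1 = 2.57% ÷ 60% × 446 mL = 19.104 mL
zinc sulfate: C1V1 = C2V2 → 0.451 mM × 446 mL ÷ 39.3 mM = 5.118 mL
glycerol: 8.99 g/L × 0.446 L = 4.010 g
maltose: 28.3 g/L × 0.446 L = 12.622 g

sodium hydroxide 2.990 mL; ferric ammonium citrate 85.632 mg; sucrose 19.104 mL; zinc sulfate 5.118 mL; glycerol 4.010 g; maltose 12.622 g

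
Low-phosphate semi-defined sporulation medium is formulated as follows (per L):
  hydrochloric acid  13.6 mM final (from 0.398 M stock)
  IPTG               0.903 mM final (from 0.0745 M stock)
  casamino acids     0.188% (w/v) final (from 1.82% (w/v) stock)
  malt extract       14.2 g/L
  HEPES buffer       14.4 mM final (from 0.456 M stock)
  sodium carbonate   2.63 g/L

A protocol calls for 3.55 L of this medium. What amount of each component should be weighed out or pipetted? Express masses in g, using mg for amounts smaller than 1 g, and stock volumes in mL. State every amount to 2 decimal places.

Working volume: 3.55 L.
hydrochloric acid: V = C2·V2/C1 = 13.6 mM × 3550 mL ÷ 398 mM = 121.31 mL
IPTG: dilute stock: 0.903 mM × 3550 mL ÷ 74.5 mM = 43.03 mL
casamino acids: dilute stock: 0.188% ÷ 1.82% × 3550 mL = 366.70 mL
malt extract: 14.2 g/L × 3.55 L = 50.41 g
HEPES buffer: dilute stock: 14.4 mM × 3550 mL ÷ 456 mM = 112.11 mL
sodium carbonate: 2.63 g/L × 3.55 L = 9.34 g

hydrochloric acid 121.31 mL; IPTG 43.03 mL; casamino acids 366.70 mL; malt extract 50.41 g; HEPES buffer 112.11 mL; sodium carbonate 9.34 g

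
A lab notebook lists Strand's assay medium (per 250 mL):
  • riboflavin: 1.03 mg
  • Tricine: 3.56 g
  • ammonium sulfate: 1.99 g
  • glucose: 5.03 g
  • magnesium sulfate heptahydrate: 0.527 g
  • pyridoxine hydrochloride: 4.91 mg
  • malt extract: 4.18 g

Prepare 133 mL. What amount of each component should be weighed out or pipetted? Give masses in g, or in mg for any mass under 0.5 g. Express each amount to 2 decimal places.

riboflavin 0.55 mg; Tricine 1.89 g; ammonium sulfate 1.06 g; glucose 2.68 g; magnesium sulfate heptahydrate 280.36 mg; pyridoxine hydrochloride 2.61 mg; malt extract 2.22 g

Ratio of target to recipe volume: 133 / 250 = 0.532.
riboflavin: 1.03 mg × (133 mL / 250 mL) = 0.55 mg
Tricine: 3.56 g × (133 mL / 250 mL) = 1.89 g
ammonium sulfate: 1.99 g × (133 mL / 250 mL) = 1.06 g
glucose: 5.03 g × (133 mL / 250 mL) = 2.68 g
magnesium sulfate heptahydrate: 0.527 g × (133 mL / 250 mL) = 0.280364 g = 280.36 mg
pyridoxine hydrochloride: 4.91 mg × (133 mL / 250 mL) = 2.61 mg
malt extract: 4.18 g × (133 mL / 250 mL) = 2.22 g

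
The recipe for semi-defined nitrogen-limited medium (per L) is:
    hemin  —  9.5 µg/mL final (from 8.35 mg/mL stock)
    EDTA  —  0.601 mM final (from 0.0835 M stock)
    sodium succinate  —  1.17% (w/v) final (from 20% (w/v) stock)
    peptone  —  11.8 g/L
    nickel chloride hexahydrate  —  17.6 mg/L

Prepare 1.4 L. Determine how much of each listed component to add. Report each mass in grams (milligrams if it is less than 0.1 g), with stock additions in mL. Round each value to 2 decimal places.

hemin 1.59 mL; EDTA 10.08 mL; sodium succinate 81.90 mL; peptone 16.52 g; nickel chloride hexahydrate 24.64 mg

Scale factor relative to 1 L: 1.4.
hemin: V = C2·V2/C1 = 9.5 µg/mL × 1400 mL ÷ 8350 µg/mL = 1.59 mL
EDTA: C1V1 = C2V2 → 0.601 mM × 1400 mL ÷ 83.5 mM = 10.08 mL
sodium succinate: dilute stock: 1.17% ÷ 20% × 1400 mL = 81.90 mL
peptone: 11.8 g/L × 1.4 L = 16.52 g
nickel chloride hexahydrate: 17.6 mg/L × 1.4 L = 24.64 mg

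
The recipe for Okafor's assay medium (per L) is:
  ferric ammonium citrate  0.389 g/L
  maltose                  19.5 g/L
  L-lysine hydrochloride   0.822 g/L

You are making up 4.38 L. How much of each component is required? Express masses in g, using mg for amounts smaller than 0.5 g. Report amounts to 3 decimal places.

Working volume: 4.38 L.
ferric ammonium citrate: 0.389 g/L × 4.38 L = 1.704 g
maltose: 19.5 g/L × 4.38 L = 85.410 g
L-lysine hydrochloride: 0.822 g/L × 4.38 L = 3.600 g

ferric ammonium citrate 1.704 g; maltose 85.410 g; L-lysine hydrochloride 3.600 g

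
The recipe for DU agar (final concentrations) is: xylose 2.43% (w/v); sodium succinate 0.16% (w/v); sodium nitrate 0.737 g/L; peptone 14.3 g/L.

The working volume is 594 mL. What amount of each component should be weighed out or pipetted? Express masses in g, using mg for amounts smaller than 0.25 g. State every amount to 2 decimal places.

xylose 14.43 g; sodium succinate 0.95 g; sodium nitrate 0.44 g; peptone 8.49 g

Working volume: 594 mL = 0.594 L.
xylose: 2.43 g per 100 mL × 594 mL ÷ 100 = 14.43 g
sodium succinate: 0.16% w/v = 1.6 g/L → 1.6 × 0.594 L = 0.95 g
sodium nitrate: 0.737 g/L × 0.594 L = 0.44 g
peptone: 14.3 g/L × 0.594 L = 8.49 g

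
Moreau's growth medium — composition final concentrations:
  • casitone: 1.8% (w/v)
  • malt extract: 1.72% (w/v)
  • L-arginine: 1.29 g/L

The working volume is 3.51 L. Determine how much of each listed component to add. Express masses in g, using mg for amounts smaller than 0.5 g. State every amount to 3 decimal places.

casitone 63.180 g; malt extract 60.372 g; L-arginine 4.528 g

Scale factor relative to 1 L: 3.51.
casitone: 1.8 g per 100 mL × 3510 mL ÷ 100 = 63.180 g
malt extract: 1.72% w/v = 17.2 g/L → 17.2 × 3.51 L = 60.372 g
L-arginine: 1.29 g/L × 3.51 L = 4.528 g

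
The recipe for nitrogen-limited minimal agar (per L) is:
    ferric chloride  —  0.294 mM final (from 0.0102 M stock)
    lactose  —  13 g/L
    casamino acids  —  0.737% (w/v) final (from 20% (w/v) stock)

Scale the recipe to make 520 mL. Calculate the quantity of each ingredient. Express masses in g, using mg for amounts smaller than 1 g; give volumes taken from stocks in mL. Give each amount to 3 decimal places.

ferric chloride 14.988 mL; lactose 6.760 g; casamino acids 19.162 mL

Working volume: 520 mL = 0.52 L.
ferric chloride: C1V1 = C2V2 → 0.294 mM × 520 mL ÷ 10.2 mM = 14.988 mL
lactose: 13 g/L × 0.52 L = 6.760 g
casamino acids: dilute stock: 0.737% ÷ 20% × 520 mL = 19.162 mL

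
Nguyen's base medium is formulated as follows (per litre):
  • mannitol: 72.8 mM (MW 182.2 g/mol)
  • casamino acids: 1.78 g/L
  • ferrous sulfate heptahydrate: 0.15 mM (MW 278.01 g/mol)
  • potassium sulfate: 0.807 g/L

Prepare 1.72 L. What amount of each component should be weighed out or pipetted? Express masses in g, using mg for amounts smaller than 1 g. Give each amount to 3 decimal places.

Working volume: 1.72 L.
mannitol: 72.8 mmol/L × 182.2 g/mol × 1.72 L ÷ 1000 = 22.814 g
casamino acids: 1.78 g/L × 1.72 L = 3.062 g
ferrous sulfate heptahydrate: 0.15 mmol/L × 278.01 mg/mmol × 1.72 L = 71.727 mg
potassium sulfate: 0.807 g/L × 1.72 L = 1.388 g

mannitol 22.814 g; casamino acids 3.062 g; ferrous sulfate heptahydrate 71.727 mg; potassium sulfate 1.388 g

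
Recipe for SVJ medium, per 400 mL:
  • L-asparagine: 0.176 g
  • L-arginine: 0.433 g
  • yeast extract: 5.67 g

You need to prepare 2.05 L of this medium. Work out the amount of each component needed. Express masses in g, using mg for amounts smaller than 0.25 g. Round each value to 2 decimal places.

L-asparagine 0.90 g; L-arginine 2.22 g; yeast extract 29.06 g

Scale factor = 2050 mL / 400 mL = 5.125.
L-asparagine: 0.176 g × (2050 mL / 400 mL) = 0.90 g
L-arginine: 0.433 g × (2050 mL / 400 mL) = 2.22 g
yeast extract: 5.67 g × (2050 mL / 400 mL) = 29.06 g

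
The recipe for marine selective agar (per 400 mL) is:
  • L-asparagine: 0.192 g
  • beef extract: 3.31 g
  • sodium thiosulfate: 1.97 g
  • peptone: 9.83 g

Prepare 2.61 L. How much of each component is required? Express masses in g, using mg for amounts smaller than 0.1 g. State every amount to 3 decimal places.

Ratio of target to recipe volume: 2610 / 400 = 6.525.
L-asparagine: 0.192 g × (2610 mL / 400 mL) = 1.253 g
beef extract: 3.31 g × (2610 mL / 400 mL) = 21.598 g
sodium thiosulfate: 1.97 g × (2610 mL / 400 mL) = 12.854 g
peptone: 9.83 g × (2610 mL / 400 mL) = 64.141 g

L-asparagine 1.253 g; beef extract 21.598 g; sodium thiosulfate 12.854 g; peptone 64.141 g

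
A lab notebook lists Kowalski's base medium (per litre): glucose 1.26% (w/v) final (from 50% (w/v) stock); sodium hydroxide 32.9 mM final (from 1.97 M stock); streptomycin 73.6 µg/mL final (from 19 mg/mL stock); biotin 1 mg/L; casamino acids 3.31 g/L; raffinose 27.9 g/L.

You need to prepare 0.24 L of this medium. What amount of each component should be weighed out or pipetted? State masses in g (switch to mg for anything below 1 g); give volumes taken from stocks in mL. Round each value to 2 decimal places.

glucose 6.05 mL; sodium hydroxide 4.01 mL; streptomycin 0.93 mL; biotin 0.24 mg; casamino acids 794.40 mg; raffinose 6.70 g

Scale factor relative to 1 L: 0.24.
glucose: dilute stock: 1.26% ÷ 50% × 240 mL = 6.05 mL
sodium hydroxide: V = C2·V2/C1 = 32.9 mM × 240 mL ÷ 1970 mM = 4.01 mL
streptomycin: V = C2·V2/C1 = 73.6 µg/mL × 240 mL ÷ 19000 µg/mL = 0.93 mL
biotin: 1 mg/L × 0.24 L = 0.24 mg
casamino acids: 3.31 g/L × 0.24 L = 0.7944 g = 794.40 mg
raffinose: 27.9 g/L × 0.24 L = 6.70 g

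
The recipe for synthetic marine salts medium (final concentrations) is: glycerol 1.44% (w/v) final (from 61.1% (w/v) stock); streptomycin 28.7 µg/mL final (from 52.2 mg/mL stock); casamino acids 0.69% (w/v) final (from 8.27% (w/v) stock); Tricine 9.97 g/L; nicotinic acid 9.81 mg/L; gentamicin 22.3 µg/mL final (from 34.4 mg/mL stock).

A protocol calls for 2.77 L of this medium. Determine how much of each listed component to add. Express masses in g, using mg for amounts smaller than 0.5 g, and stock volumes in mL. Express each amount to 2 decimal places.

Working volume: 2.77 L.
glycerol: dilute stock: 1.44% ÷ 61.1% × 2770 mL = 65.28 mL
streptomycin: C1V1 = C2V2 → 28.7 µg/mL × 2770 mL ÷ 52200 µg/mL = 1.52 mL
casamino acids: C1V1 = C2V2 → 0.69% ÷ 8.27% × 2770 mL = 231.11 mL
Tricine: 9.97 g/L × 2.77 L = 27.62 g
nicotinic acid: 9.81 mg/L × 2.77 L = 27.17 mg
gentamicin: C1V1 = C2V2 → 22.3 µg/mL × 2770 mL ÷ 34400 µg/mL = 1.80 mL

glycerol 65.28 mL; streptomycin 1.52 mL; casamino acids 231.11 mL; Tricine 27.62 g; nicotinic acid 27.17 mg; gentamicin 1.80 mL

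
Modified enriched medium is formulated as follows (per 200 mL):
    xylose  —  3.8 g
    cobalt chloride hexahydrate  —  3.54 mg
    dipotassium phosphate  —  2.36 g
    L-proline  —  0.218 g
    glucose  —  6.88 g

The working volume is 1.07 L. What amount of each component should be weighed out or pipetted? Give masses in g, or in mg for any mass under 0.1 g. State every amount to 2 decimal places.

Ratio of target to recipe volume: 1070 / 200 = 5.35.
xylose: 3.8 g × (1070 mL / 200 mL) = 20.33 g
cobalt chloride hexahydrate: 3.54 mg × (1070 mL / 200 mL) = 18.94 mg
dipotassium phosphate: 2.36 g × (1070 mL / 200 mL) = 12.63 g
L-proline: 0.218 g × (1070 mL / 200 mL) = 1.17 g
glucose: 6.88 g × (1070 mL / 200 mL) = 36.81 g

xylose 20.33 g; cobalt chloride hexahydrate 18.94 mg; dipotassium phosphate 12.63 g; L-proline 1.17 g; glucose 36.81 g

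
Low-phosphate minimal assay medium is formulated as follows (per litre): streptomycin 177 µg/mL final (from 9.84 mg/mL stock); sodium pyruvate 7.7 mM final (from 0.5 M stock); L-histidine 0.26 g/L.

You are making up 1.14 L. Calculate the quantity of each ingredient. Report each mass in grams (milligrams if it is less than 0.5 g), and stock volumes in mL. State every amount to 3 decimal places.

streptomycin 20.506 mL; sodium pyruvate 17.556 mL; L-histidine 296.400 mg

Scale factor relative to 1 L: 1.14.
streptomycin: dilute stock: 177 µg/mL × 1140 mL ÷ 9840 µg/mL = 20.506 mL
sodium pyruvate: V = C2·V2/C1 = 7.7 mM × 1140 mL ÷ 500 mM = 17.556 mL
L-histidine: 0.26 g/L × 1.14 L = 0.2964 g = 296.400 mg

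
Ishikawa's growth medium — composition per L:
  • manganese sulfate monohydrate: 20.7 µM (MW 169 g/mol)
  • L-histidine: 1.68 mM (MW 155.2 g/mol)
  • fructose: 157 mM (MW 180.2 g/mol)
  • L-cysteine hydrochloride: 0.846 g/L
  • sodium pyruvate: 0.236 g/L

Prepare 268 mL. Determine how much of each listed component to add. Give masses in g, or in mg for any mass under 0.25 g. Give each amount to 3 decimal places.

manganese sulfate monohydrate 0.938 mg; L-histidine 69.877 mg; fructose 7.582 g; L-cysteine hydrochloride 226.728 mg; sodium pyruvate 63.248 mg

Working volume: 268 mL = 0.268 L.
manganese sulfate monohydrate: 20.7 µmol/L × 169 g/mol × 0.268 L ÷ 1000 = 0.938 mg
L-histidine: 1.68 mmol/L × 155.2 mg/mmol × 0.268 L = 69.877 mg
fructose: 157 mmol/L × 180.2 g/mol × 0.268 L ÷ 1000 = 7.582 g
L-cysteine hydrochloride: 0.846 g/L × 0.268 L = 0.226728 g = 226.728 mg
sodium pyruvate: 0.236 g/L × 0.268 L = 0.063248 g = 63.248 mg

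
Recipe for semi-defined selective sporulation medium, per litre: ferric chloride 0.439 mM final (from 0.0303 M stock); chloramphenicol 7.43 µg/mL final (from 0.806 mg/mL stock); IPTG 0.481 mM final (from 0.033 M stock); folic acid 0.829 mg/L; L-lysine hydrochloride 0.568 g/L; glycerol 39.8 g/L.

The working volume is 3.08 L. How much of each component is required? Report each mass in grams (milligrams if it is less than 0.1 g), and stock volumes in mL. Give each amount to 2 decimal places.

Working volume: 3.08 L.
ferric chloride: C1V1 = C2V2 → 0.439 mM × 3080 mL ÷ 30.3 mM = 44.62 mL
chloramphenicol: dilute stock: 7.43 µg/mL × 3080 mL ÷ 806 µg/mL = 28.39 mL
IPTG: dilute stock: 0.481 mM × 3080 mL ÷ 33 mM = 44.89 mL
folic acid: 0.829 mg/L × 3.08 L = 2.55 mg
L-lysine hydrochloride: 0.568 g/L × 3.08 L = 1.75 g
glycerol: 39.8 g/L × 3.08 L = 122.58 g

ferric chloride 44.62 mL; chloramphenicol 28.39 mL; IPTG 44.89 mL; folic acid 2.55 mg; L-lysine hydrochloride 1.75 g; glycerol 122.58 g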